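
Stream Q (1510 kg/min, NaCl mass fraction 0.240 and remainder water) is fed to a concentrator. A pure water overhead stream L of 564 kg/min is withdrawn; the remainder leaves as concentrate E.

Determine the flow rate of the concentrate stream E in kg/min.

946 kg/min

Concentrate = 1510 − 564 = 946 kg/min.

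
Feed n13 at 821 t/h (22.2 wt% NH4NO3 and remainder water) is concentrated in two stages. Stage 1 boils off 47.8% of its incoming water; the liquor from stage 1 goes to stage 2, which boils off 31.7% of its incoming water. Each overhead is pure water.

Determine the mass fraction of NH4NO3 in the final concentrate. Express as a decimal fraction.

water in feed = 821×0.778 = 638.74 t/h.
After stage 1: water left = (1−0.478)×638.74 = 333.42; stream total = 515.68 t/h.
After stage 2: water left = (1−0.317)×333.42 = 227.73; final concentrate = 409.99 t/h.
NH4NO3 fraction = 182.26/409.99 = 0.4446.

0.4446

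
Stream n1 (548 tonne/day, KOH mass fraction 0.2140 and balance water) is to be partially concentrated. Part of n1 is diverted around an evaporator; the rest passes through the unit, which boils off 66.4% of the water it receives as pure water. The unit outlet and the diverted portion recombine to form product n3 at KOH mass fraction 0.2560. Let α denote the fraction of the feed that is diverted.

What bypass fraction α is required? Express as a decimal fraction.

0.686

All 548×0.214 = 117.27 tonne/day of KOH reaches n3, so n3 = 117.27/0.256 = 458.09 tonne/day and vapour = 89.906 tonne/day.
The evaporator receives (1−α)·548 of feed at 0.786 water and removes 0.664 of that water:
0.664×0.786×(1−α)×548 = 89.906
(1−α) = 89.906/286 = 0.3144;  α = 0.6856.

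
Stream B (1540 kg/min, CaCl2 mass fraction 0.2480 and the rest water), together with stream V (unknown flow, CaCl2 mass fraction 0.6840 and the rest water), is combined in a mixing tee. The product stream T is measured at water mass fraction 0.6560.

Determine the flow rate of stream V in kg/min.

434.8 kg/min

Let V be the unknown flow. Total out = 1540 + V.
water balance: 1158.1 + 0.316·V = 0.656·(1540 + V)
(0.316 − 0.656)·V = 0.656×1540 − 1158.1 = -147.84
V = -147.84 / -0.340 = 434.82 kg/min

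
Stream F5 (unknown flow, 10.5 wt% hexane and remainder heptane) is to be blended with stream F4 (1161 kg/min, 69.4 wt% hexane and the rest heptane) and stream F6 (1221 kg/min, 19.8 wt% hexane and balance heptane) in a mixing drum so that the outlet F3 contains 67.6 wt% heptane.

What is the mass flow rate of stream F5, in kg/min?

1259 kg/min

Let F5 be the unknown flow. Total out = 2382 + F5.
heptane balance: 1334.5 + 0.895·F5 = 0.676·(2382 + F5)
(0.895 − 0.676)·F5 = 0.676×2382 − 1334.5 = 275.72
F5 = 275.72 / 0.219 = 1259 kg/min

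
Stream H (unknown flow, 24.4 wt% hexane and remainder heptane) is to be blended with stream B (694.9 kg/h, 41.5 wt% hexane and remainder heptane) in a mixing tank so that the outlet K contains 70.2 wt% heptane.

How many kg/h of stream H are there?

1506 kg/h

Let H be the unknown flow. Total out = 694.9 + H.
heptane balance: 406.52 + 0.756·H = 0.702·(694.9 + H)
(0.756 − 0.702)·H = 0.702×694.9 − 406.52 = 81.303
H = 81.303 / 0.054 = 1505.6 kg/h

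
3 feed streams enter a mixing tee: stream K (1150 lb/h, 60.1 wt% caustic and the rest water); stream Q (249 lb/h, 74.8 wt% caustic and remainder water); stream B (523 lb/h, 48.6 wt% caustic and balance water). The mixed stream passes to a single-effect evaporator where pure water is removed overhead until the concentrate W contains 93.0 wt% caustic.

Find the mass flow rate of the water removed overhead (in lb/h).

705.2 lb/h

caustic entering = 1150×0.601 + 249×0.748 + 523×0.486 = 1131.6 lb/h.
All caustic reports to W, so W = 1131.6/0.930 = 1216.8 lb/h.
Total feed = 1922 lb/h; overhead = 1922 − 1216.8 = 705.25 lb/h.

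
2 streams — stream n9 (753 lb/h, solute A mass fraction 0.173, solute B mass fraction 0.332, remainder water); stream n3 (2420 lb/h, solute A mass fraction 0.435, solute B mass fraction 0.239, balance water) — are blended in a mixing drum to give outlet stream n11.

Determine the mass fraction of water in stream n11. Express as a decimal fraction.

Total flow out = 753 + 2420 = 3173 lb/h.
water in = 753×0.495 + 2420×0.326 = 1161.7 lb/h.
water mass fraction in n11 = 1161.7/3173 = 0.366.

0.366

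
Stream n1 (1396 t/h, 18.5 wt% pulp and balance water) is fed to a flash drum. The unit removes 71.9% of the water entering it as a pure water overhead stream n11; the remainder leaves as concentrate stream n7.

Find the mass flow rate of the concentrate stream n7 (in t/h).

578 t/h

water entering = 1396×0.815 = 1137.7 t/h; overhead removed = 0.719×1137.7 = 818.04 t/h.
Concentrate = 1396 − 818.04 = 577.96 t/h.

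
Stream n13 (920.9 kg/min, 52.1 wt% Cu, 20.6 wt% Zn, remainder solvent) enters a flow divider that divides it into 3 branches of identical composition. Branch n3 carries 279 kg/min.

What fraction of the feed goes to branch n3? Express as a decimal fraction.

Fraction to n3 = 279/920.9 = 0.3030.

0.303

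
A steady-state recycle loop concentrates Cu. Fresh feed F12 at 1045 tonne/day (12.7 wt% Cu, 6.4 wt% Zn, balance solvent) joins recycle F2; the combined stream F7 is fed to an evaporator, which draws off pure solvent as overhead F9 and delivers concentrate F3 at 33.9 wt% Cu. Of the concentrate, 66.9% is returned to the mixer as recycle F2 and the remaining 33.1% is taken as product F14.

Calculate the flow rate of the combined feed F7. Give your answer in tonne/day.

Overall Cu balance (none leaves overhead): Cu in fresh feed = Cu in product, i.e. 1045×0.127 = (1−0.669)·F3·0.339.
F3 = 132.72/(0.339×0.331) = 1182.7 tonne/day.
Recycle F2 = 0.669×1182.7 = 791.26 tonne/day.
Combined feed F7 = 1045 + 791.26 = 1836.3 tonne/day.

1836 tonne/day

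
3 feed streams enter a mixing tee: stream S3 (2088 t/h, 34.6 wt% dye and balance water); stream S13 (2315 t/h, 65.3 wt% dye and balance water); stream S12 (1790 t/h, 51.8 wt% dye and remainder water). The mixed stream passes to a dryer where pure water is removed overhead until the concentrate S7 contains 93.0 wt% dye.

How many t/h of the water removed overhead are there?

2794 t/h

dye entering = 2088×0.346 + 2315×0.653 + 1790×0.518 = 3161.4 t/h.
All dye reports to S7, so S7 = 3161.4/0.930 = 3399.3 t/h.
Total feed = 6193 t/h; overhead = 6193 − 3399.3 = 2793.7 t/h.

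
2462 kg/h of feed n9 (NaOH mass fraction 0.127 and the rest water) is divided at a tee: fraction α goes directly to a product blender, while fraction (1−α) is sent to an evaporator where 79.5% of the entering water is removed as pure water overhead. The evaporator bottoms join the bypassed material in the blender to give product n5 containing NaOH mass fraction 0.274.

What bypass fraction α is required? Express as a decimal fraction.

All 2462×0.127 = 312.67 kg/h of NaOH reaches n5, so n5 = 312.67/0.274 = 1141.1 kg/h and vapour = 1320.9 kg/h.
The evaporator receives (1−α)·2462 of feed at 0.873 water and removes 0.795 of that water:
0.795×0.873×(1−α)×2462 = 1320.9
(1−α) = 1320.9/1708.7 = 0.7730;  α = 0.2270.

0.227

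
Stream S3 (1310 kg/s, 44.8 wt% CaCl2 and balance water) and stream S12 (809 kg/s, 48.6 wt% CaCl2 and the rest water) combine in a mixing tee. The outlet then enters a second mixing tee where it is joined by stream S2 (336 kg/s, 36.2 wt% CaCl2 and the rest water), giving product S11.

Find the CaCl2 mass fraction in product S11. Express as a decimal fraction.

0.449

Overall, product flow = 2455 kg/s.
CaCl2 in = 1310×0.448 + 809×0.486 + 336×0.362 = 1101.7 kg/s.
CaCl2 fraction in S11 = 0.449.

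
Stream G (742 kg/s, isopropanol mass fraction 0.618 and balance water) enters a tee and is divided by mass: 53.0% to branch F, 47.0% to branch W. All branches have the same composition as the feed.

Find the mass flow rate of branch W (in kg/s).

348.7 kg/s

Branch W flow = 0.470×742 = 348.74 kg/s.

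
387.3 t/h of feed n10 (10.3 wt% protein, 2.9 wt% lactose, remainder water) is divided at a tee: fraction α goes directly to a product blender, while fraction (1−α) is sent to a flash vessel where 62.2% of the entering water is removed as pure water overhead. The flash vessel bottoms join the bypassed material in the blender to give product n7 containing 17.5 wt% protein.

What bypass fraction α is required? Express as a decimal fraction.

0.238

All 387.3×0.103 = 39.892 t/h of protein reaches n7, so n7 = 39.892/0.175 = 227.95 t/h and vapour = 159.35 t/h.
The evaporator receives (1−α)·387.3 of feed at 0.868 water and removes 0.622 of that water:
0.622×0.868×(1−α)×387.3 = 159.35
(1−α) = 159.35/209.1 = 0.7621;  α = 0.2379.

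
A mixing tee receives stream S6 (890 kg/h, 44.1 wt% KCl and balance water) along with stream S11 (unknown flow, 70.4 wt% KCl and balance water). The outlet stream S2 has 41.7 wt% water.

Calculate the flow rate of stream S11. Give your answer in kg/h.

Let S11 be the unknown flow. Total out = 890 + S11.
water balance: 497.51 + 0.296·S11 = 0.417·(890 + S11)
(0.296 − 0.417)·S11 = 0.417×890 − 497.51 = -126.38
S11 = -126.38 / -0.121 = 1044.5 kg/h

1044 kg/h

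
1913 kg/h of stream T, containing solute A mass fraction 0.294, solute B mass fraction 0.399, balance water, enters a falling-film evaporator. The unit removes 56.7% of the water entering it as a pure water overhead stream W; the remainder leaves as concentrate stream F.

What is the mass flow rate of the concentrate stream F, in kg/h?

1580 kg/h

water entering = 1913×0.307 = 587.29 kg/h; overhead removed = 0.567×587.29 = 332.99 kg/h.
Concentrate = 1913 − 332.99 = 1580 kg/h.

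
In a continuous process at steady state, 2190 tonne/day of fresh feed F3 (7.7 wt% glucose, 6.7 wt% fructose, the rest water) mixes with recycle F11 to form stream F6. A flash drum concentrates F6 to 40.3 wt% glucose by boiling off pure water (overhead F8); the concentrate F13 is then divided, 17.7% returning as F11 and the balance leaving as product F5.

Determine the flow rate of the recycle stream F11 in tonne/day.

89.99 tonne/day

Overall glucose balance (none leaves overhead): glucose in fresh feed = glucose in product, i.e. 2190×0.077 = (1−0.177)·F13·0.403.
F13 = 168.63/(0.403×0.823) = 508.43 tonne/day.
Recycle F11 = 0.177×508.43 = 89.992 tonne/day.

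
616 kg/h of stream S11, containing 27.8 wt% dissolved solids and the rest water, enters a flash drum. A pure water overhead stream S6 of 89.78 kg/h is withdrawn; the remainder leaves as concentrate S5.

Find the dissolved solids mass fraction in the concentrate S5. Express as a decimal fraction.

dissolved solids is not removed: 616×0.278 = 171.25 kg/h of dissolved solids enters S5.
Concentrate = 616 − 89.78 = 526.22 kg/h.
Mass fraction = 171.25/526.22 = 0.3254.

0.3254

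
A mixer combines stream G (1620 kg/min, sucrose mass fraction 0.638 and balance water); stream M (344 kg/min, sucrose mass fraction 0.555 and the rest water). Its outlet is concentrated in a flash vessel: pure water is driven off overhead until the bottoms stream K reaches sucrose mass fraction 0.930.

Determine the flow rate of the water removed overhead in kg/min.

647.4 kg/min

sucrose entering = 1620×0.638 + 344×0.555 = 1224.5 kg/min.
All sucrose reports to K, so K = 1224.5/0.930 = 1316.6 kg/min.
Total feed = 1964 kg/min; overhead = 1964 − 1316.6 = 647.35 kg/min.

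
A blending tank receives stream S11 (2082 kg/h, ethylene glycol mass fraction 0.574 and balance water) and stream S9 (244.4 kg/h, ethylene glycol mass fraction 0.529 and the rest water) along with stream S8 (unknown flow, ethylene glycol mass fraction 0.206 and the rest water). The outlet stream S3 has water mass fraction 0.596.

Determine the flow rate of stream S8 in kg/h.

1942 kg/h

Let S8 be the unknown flow. Total out = 2326.4 + S8.
water balance: 1002 + 0.794·S8 = 0.596·(2326.4 + S8)
(0.794 − 0.596)·S8 = 0.596×2326.4 − 1002 = 384.49
S8 = 384.49 / 0.198 = 1941.9 kg/h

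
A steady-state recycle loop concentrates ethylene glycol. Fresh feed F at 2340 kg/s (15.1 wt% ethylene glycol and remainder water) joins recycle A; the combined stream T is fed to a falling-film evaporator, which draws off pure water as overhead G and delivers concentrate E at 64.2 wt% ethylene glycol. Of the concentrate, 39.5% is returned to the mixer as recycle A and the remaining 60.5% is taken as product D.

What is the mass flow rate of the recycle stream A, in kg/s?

359.3 kg/s

Overall ethylene glycol balance (none leaves overhead): ethylene glycol in fresh feed = ethylene glycol in product, i.e. 2340×0.151 = (1−0.395)·E·0.642.
E = 353.34/(0.642×0.605) = 909.71 kg/s.
Recycle A = 0.395×909.71 = 359.33 kg/s.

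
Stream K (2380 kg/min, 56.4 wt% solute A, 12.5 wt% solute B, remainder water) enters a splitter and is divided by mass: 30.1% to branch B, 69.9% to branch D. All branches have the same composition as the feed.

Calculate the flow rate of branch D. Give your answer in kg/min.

Branch D flow = 0.699×2380 = 1663.6 kg/min.

1664 kg/min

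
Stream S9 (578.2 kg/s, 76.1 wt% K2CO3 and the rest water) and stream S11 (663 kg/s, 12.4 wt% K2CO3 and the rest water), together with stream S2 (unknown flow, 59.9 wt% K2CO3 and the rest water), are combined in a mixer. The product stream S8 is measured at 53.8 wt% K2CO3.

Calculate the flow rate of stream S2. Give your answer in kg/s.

Let S2 be the unknown flow. Total out = 1241.2 + S2.
K2CO3 balance: 522.22 + 0.599·S2 = 0.538·(1241.2 + S2)
(0.599 − 0.538)·S2 = 0.538×1241.2 − 522.22 = 145.54
S2 = 145.54 / 0.061 = 2386 kg/s

2386 kg/s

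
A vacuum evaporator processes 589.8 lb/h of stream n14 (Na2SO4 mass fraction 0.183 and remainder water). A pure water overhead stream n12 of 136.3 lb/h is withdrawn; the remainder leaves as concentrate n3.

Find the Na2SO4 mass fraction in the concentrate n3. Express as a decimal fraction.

0.238

Na2SO4 is not removed: 589.8×0.183 = 107.93 lb/h of Na2SO4 enters n3.
Concentrate = 589.8 − 136.3 = 453.5 lb/h.
Mass fraction = 107.93/453.5 = 0.238.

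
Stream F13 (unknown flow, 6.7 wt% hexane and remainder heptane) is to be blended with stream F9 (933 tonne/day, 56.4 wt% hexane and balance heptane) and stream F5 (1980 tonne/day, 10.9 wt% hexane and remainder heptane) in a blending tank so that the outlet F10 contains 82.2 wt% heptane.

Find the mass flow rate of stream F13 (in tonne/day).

Let F13 be the unknown flow. Total out = 2913 + F13.
heptane balance: 2171 + 0.933·F13 = 0.822·(2913 + F13)
(0.933 − 0.822)·F13 = 0.822×2913 − 2171 = 223.52
F13 = 223.52 / 0.111 = 2013.7 tonne/day

2014 tonne/day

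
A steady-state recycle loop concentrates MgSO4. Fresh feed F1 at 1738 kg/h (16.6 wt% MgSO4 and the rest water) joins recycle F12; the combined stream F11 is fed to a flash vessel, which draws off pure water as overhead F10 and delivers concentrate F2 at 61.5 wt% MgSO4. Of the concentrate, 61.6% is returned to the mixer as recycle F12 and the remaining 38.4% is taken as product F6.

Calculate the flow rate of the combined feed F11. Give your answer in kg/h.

2491 kg/h

Overall MgSO4 balance (none leaves overhead): MgSO4 in fresh feed = MgSO4 in product, i.e. 1738×0.166 = (1−0.616)·F2·0.615.
F2 = 288.51/(0.615×0.384) = 1221.7 kg/h.
Recycle F12 = 0.616×1221.7 = 752.54 kg/h.
Combined feed F11 = 1738 + 752.54 = 2490.5 kg/h.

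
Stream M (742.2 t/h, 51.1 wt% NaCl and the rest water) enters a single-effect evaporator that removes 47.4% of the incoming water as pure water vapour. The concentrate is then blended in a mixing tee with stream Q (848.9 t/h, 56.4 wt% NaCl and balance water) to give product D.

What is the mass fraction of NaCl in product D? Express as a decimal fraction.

Vapour removed = 0.474×0.489×742.2 = 172.03 t/h; concentrate = 570.17 t/h.
NaCl reaching the mixer = 379.26 (from concentrate) + 848.9×0.564 = 858.04 t/h.
Product flow = 570.17 + 848.9 = 1419.1 t/h; NaCl fraction = 0.605.

0.605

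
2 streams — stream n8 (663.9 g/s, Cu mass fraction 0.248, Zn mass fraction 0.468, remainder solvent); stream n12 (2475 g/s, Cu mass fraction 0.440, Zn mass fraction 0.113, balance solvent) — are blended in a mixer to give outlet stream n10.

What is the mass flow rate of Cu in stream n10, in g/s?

Cu out = Cu in = 663.9×0.248 + 2475×0.440 = 1253.6 g/s.

1254 g/s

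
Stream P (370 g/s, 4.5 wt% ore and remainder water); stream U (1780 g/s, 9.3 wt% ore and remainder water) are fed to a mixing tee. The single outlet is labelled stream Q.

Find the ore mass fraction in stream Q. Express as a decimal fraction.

Total flow out = 370 + 1780 = 2150 g/s.
ore in = 370×0.045 + 1780×0.093 = 182.19 g/s.
ore mass fraction in Q = 182.19/2150 = 0.085.

0.085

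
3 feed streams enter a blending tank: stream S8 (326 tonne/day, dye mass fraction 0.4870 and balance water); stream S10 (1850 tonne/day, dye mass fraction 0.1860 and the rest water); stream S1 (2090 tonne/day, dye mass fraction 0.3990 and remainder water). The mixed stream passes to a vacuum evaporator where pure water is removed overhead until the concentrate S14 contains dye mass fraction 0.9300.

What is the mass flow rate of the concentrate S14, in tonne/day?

dye entering = 326×0.487 + 1850×0.186 + 2090×0.399 = 1336.8 tonne/day.
All dye reports to S14, so S14 = 1336.8/0.930 = 1437.4 tonne/day.

1437 tonne/day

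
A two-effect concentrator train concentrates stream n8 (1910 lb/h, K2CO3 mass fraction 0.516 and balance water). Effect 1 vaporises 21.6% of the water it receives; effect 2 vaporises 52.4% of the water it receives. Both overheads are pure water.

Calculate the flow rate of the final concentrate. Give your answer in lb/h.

1331 lb/h

water in feed = 1910×0.484 = 924.44 lb/h.
After stage 1: water left = (1−0.216)×924.44 = 724.76; stream total = 1710.3 lb/h.
After stage 2: water left = (1−0.524)×724.76 = 344.99; final concentrate = 1330.5 lb/h.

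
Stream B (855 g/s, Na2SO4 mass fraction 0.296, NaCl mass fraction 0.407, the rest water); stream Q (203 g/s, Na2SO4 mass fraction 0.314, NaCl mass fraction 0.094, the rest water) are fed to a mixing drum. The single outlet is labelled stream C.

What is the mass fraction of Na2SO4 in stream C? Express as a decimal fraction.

0.299

Total flow out = 855 + 203 = 1058 g/s.
Na2SO4 in = 855×0.296 + 203×0.314 = 316.82 g/s.
Na2SO4 mass fraction in C = 316.82/1058 = 0.299.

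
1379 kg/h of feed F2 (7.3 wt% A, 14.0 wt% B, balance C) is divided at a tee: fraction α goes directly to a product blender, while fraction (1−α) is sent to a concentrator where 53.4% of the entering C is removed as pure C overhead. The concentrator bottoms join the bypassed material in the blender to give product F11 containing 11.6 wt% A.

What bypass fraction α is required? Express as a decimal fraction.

All 1379×0.073 = 100.67 kg/h of A reaches F11, so F11 = 100.67/0.116 = 867.82 kg/h and vapour = 511.18 kg/h.
The evaporator receives (1−α)·1379 of feed at 0.787 C and removes 0.534 of that C:
0.534×0.787×(1−α)×1379 = 511.18
(1−α) = 511.18/579.54 = 0.8821;  α = 0.1179.

0.118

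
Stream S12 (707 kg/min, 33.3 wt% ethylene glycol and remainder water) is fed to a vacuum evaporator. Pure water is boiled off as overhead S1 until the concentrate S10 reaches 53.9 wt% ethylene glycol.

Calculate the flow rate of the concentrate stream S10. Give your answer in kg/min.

436.8 kg/min

ethylene glycol is conserved: 707×0.333 = 235.43 kg/min all reports to the concentrate.
Concentrate = 235.43/(target fraction) = 436.79 kg/min.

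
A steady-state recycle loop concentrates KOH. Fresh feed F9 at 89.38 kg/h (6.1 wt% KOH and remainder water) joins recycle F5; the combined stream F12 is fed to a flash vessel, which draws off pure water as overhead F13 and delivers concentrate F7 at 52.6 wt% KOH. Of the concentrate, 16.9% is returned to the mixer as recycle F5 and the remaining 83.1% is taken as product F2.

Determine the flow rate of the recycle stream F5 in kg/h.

Overall KOH balance (none leaves overhead): KOH in fresh feed = KOH in product, i.e. 89.38×0.061 = (1−0.169)·F7·0.526.
F7 = 5.4522/(0.526×0.831) = 12.473 kg/h.
Recycle F5 = 0.169×12.473 = 2.108 kg/h.

2.108 kg/h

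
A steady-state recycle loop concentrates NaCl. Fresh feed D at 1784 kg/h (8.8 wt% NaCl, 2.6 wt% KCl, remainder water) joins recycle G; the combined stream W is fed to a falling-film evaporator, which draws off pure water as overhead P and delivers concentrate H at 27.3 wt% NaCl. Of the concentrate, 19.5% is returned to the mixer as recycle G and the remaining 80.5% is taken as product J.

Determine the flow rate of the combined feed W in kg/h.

Overall NaCl balance (none leaves overhead): NaCl in fresh feed = NaCl in product, i.e. 1784×0.088 = (1−0.195)·H·0.273.
H = 156.99/(0.273×0.805) = 714.36 kg/h.
Recycle G = 0.195×714.36 = 139.3 kg/h.
Combined feed W = 1784 + 139.3 = 1923.3 kg/h.

1923 kg/h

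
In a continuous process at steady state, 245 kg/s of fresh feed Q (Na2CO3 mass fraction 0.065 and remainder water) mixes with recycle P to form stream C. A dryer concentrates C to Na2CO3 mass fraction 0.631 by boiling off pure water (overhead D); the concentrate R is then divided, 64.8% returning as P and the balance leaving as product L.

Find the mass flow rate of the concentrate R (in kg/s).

71.7 kg/s

Overall Na2CO3 balance (none leaves overhead): Na2CO3 in fresh feed = Na2CO3 in product, i.e. 245×0.065 = (1−0.648)·R·0.631.
R = 15.925/(0.631×0.352) = 71.698 kg/s.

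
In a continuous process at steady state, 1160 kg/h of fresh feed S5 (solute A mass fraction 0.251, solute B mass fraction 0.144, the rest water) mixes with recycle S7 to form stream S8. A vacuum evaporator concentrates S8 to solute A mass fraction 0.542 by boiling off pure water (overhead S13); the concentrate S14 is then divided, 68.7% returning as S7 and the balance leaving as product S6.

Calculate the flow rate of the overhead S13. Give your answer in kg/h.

Overall solute A balance (none leaves overhead): solute A in fresh feed = solute A in product, i.e. 1160×0.251 = (1−0.687)·S14·0.542.
S14 = 291.16/(0.542×0.313) = 1716.3 kg/h.
Recycle S7 = 0.687×1716.3 = 1179.1 kg/h.
Combined feed S8 = 1160 + 1179.1 = 2339.1 kg/h.
Overhead S13 = S8 − S14 = 2339.1 − 1716.3 = 622.8 kg/h.

622.8 kg/h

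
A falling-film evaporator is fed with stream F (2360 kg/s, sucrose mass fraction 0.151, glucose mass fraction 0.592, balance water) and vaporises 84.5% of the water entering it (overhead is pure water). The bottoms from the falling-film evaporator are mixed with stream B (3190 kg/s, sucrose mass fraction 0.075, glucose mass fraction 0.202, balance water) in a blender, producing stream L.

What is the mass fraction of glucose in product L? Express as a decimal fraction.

Vapour removed = 0.845×0.257×2360 = 512.51 kg/s; concentrate = 1847.5 kg/s.
glucose reaching the mixer = 1397.1 (from concentrate) + 3190×0.202 = 2041.5 kg/s.
Product flow = 1847.5 + 3190 = 5037.5 kg/s; glucose fraction = 0.405.

0.405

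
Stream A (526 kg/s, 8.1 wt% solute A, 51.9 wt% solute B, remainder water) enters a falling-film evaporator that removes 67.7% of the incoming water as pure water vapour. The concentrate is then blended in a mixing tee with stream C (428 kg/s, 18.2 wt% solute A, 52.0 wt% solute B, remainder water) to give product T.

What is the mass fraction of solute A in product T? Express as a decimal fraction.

Vapour removed = 0.677×0.400×526 = 142.44 kg/s; concentrate = 383.56 kg/s.
solute A reaching the mixer = 42.606 (from concentrate) + 428×0.182 = 120.5 kg/s.
Product flow = 383.56 + 428 = 811.56 kg/s; solute A fraction = 0.1485.

0.1485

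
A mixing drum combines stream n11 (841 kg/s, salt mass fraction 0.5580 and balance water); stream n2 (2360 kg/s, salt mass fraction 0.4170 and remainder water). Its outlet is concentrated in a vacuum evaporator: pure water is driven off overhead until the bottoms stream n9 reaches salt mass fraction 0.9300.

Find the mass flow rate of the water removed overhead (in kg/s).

1638 kg/s

salt entering = 841×0.558 + 2360×0.417 = 1453.4 kg/s.
All salt reports to n9, so n9 = 1453.4/0.930 = 1562.8 kg/s.
Total feed = 3201 kg/s; overhead = 3201 − 1562.8 = 1638.2 kg/s.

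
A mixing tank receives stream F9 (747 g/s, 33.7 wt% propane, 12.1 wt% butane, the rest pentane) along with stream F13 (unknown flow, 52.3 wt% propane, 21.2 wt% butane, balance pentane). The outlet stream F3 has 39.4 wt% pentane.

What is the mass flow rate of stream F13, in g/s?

Let F13 be the unknown flow. Total out = 747 + F13.
pentane balance: 404.87 + 0.265·F13 = 0.394·(747 + F13)
(0.265 − 0.394)·F13 = 0.394×747 − 404.87 = -110.56
F13 = -110.56 / -0.129 = 857.02 g/s

857 g/s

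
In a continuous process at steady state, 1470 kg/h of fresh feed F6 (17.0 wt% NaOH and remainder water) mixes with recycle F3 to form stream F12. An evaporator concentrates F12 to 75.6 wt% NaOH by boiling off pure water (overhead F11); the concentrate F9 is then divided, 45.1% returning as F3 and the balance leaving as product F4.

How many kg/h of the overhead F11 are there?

Overall NaOH balance (none leaves overhead): NaOH in fresh feed = NaOH in product, i.e. 1470×0.170 = (1−0.451)·F9·0.756.
F9 = 249.9/(0.756×0.549) = 602.1 kg/h.
Recycle F3 = 0.451×602.1 = 271.55 kg/h.
Combined feed F12 = 1470 + 271.55 = 1741.5 kg/h.
Overhead F11 = F12 − F9 = 1741.5 − 602.1 = 1139.4 kg/h.

1139 kg/h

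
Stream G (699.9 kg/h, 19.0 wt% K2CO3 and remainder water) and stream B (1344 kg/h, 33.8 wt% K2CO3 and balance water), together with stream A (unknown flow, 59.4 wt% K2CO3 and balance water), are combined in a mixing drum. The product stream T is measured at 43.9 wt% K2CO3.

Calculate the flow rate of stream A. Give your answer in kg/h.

Let A be the unknown flow. Total out = 2043.9 + A.
K2CO3 balance: 587.25 + 0.594·A = 0.439·(2043.9 + A)
(0.594 − 0.439)·A = 0.439×2043.9 − 587.25 = 310.02
A = 310.02 / 0.155 = 2000.1 kg/h

2000 kg/h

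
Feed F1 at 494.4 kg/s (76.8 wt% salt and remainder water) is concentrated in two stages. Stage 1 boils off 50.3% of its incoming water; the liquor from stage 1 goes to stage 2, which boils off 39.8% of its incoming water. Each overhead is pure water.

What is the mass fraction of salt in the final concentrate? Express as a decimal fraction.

water in feed = 494.4×0.232 = 114.7 kg/s.
After stage 1: water left = (1−0.503)×114.7 = 57.006; stream total = 436.71 kg/s.
After stage 2: water left = (1−0.398)×57.006 = 34.318; final concentrate = 414.02 kg/s.
salt fraction = 379.7/414.02 = 0.9171.

0.9171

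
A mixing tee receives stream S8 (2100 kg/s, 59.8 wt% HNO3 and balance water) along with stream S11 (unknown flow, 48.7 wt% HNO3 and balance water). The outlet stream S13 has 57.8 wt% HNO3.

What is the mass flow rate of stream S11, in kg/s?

Let S11 be the unknown flow. Total out = 2100 + S11.
HNO3 balance: 1255.8 + 0.487·S11 = 0.578·(2100 + S11)
(0.487 − 0.578)·S11 = 0.578×2100 − 1255.8 = -42
S11 = -42 / -0.091 = 461.54 kg/s

461.5 kg/s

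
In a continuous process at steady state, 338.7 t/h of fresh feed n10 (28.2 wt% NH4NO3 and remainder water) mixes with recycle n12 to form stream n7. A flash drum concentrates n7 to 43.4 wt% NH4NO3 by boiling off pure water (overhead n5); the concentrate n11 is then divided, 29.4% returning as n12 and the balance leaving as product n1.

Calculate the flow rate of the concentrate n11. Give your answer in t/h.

Overall NH4NO3 balance (none leaves overhead): NH4NO3 in fresh feed = NH4NO3 in product, i.e. 338.7×0.282 = (1−0.294)·n11·0.434.
n11 = 95.513/(0.434×0.706) = 311.72 t/h.

311.7 t/h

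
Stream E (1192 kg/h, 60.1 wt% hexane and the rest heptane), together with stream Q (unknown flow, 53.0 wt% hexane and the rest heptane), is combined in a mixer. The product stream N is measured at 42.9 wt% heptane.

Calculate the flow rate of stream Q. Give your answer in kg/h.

872.2 kg/h

Let Q be the unknown flow. Total out = 1192 + Q.
heptane balance: 475.61 + 0.470·Q = 0.429·(1192 + Q)
(0.470 − 0.429)·Q = 0.429×1192 − 475.61 = 35.76
Q = 35.76 / 0.041 = 872.2 kg/h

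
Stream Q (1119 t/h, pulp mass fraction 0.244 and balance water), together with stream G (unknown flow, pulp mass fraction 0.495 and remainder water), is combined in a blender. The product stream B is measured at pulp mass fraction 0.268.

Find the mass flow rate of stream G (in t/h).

Let G be the unknown flow. Total out = 1119 + G.
pulp balance: 273.04 + 0.495·G = 0.268·(1119 + G)
(0.495 − 0.268)·G = 0.268×1119 − 273.04 = 26.856
G = 26.856 / 0.227 = 118.31 t/h

118.3 t/h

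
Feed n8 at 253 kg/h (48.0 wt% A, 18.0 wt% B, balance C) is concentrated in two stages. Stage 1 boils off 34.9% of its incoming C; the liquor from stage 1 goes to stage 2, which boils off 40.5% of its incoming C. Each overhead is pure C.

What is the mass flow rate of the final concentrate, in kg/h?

C in feed = 253×0.340 = 86.02 kg/h.
After stage 1: C left = (1−0.349)×86.02 = 55.999; stream total = 222.98 kg/h.
After stage 2: C left = (1−0.405)×55.999 = 33.319; final concentrate = 200.3 kg/h.

200.3 kg/h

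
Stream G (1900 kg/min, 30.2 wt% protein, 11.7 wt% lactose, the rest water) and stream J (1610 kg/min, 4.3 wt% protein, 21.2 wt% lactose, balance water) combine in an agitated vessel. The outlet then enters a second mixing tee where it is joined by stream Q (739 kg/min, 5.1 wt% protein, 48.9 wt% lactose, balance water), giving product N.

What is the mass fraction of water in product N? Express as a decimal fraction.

0.622

Overall, product flow = 4249 kg/min.
water in = 1900×0.581 + 1610×0.745 + 739×0.460 = 2643.3 kg/min.
water fraction in N = 0.622.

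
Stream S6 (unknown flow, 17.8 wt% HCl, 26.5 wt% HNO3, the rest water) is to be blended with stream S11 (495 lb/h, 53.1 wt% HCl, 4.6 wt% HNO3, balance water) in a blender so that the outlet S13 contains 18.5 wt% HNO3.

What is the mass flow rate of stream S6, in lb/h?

860.1 lb/h

Let S6 be the unknown flow. Total out = 495 + S6.
HNO3 balance: 22.77 + 0.265·S6 = 0.185·(495 + S6)
(0.265 − 0.185)·S6 = 0.185×495 − 22.77 = 68.805
S6 = 68.805 / 0.080 = 860.06 lb/h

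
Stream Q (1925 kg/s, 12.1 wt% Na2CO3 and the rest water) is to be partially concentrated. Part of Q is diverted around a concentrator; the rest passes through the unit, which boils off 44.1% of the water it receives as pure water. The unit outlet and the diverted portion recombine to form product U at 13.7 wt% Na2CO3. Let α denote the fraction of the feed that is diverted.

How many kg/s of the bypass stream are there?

All 1925×0.121 = 232.92 kg/s of Na2CO3 reaches U, so U = 232.92/0.137 = 1700.2 kg/s and vapour = 224.82 kg/s.
The evaporator receives (1−α)·1925 of feed at 0.879 water and removes 0.441 of that water:
0.441×0.879×(1−α)×1925 = 224.82
(1−α) = 224.82/746.21 = 0.3013;  α = 0.6987.
Bypass flow = 0.6987×1925 = 1345 kg/s.

1345 kg/s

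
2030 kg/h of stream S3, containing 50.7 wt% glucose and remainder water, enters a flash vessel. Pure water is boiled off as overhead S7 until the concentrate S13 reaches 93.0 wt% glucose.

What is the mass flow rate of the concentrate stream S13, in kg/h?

glucose is conserved: 2030×0.507 = 1029.2 kg/h all reports to the concentrate.
Concentrate = 1029.2/(target fraction) = 1106.7 kg/h.

1107 kg/h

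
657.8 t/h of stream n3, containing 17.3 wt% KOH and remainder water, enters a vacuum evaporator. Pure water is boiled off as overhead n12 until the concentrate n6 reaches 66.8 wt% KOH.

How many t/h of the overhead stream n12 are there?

KOH is conserved: 657.8×0.173 = 113.8 t/h all reports to the concentrate.
Concentrate = 113.8/(target fraction) = 170.36 t/h.
Overhead = 657.8 − 170.36 = 487.44 t/h.

487.4 t/h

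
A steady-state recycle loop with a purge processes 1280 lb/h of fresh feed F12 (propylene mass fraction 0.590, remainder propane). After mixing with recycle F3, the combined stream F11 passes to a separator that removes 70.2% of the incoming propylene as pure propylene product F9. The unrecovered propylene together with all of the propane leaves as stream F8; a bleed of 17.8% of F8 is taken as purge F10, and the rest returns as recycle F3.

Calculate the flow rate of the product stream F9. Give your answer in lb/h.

propylene in F11: m_A = 1280×0.590 + (1−0.178)·(1−0.702)·m_A, so m_A = 755.2/0.7550 = 1000.2 lb/h.
Product F9 = 0.702×1000.2 = 702.15 lb/h.

702.1 lb/h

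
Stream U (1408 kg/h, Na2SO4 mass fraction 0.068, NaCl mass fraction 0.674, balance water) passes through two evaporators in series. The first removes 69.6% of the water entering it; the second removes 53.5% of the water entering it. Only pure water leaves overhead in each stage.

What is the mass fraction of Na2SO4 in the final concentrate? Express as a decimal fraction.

water in feed = 1408×0.258 = 363.26 kg/h.
After stage 1: water left = (1−0.696)×363.26 = 110.43; stream total = 1155.2 kg/h.
After stage 2: water left = (1−0.535)×110.43 = 51.351; final concentrate = 1096.1 kg/h.
Na2SO4 fraction = 95.744/1096.1 = 0.087.

0.087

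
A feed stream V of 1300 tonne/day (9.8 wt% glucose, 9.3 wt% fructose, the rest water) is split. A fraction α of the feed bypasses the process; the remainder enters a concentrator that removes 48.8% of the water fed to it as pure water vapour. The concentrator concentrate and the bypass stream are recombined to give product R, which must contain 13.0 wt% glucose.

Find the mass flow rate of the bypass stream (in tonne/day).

All 1300×0.098 = 127.4 tonne/day of glucose reaches R, so R = 127.4/0.130 = 980 tonne/day and vapour = 320 tonne/day.
The evaporator receives (1−α)·1300 of feed at 0.809 water and removes 0.488 of that water:
0.488×0.809×(1−α)×1300 = 320
(1−α) = 320/513.23 = 0.6235;  α = 0.3765.
Bypass flow = 0.3765×1300 = 489.45 tonne/day.

489.4 tonne/day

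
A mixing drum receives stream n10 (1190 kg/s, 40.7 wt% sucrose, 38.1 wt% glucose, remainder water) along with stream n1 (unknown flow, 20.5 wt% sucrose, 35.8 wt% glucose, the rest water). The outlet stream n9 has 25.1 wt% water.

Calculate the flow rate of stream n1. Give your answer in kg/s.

249.5 kg/s

Let n1 be the unknown flow. Total out = 1190 + n1.
water balance: 252.28 + 0.437·n1 = 0.251·(1190 + n1)
(0.437 − 0.251)·n1 = 0.251×1190 − 252.28 = 46.41
n1 = 46.41 / 0.186 = 249.52 kg/s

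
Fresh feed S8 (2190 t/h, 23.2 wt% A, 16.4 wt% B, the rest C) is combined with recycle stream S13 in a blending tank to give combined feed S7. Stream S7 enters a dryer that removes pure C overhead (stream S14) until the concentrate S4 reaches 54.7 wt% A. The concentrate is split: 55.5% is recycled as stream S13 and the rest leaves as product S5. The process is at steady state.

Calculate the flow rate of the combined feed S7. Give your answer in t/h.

Overall A balance (none leaves overhead): A in fresh feed = A in product, i.e. 2190×0.232 = (1−0.555)·S4·0.547.
S4 = 508.08/(0.547×0.445) = 2087.3 t/h.
Recycle S13 = 0.555×2087.3 = 1158.5 t/h.
Combined feed S7 = 2190 + 1158.5 = 3348.5 t/h.

3348 t/h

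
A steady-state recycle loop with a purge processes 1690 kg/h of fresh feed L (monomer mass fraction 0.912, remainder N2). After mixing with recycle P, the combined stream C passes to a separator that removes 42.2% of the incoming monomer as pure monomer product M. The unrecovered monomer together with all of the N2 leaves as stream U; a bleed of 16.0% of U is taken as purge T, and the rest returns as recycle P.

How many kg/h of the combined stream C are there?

3925 kg/h

N2 enters only via L and leaves only via the purge: 1690×0.088 = 0.160×(N2 in U), and the separator passes all N2, so N2 in C = N2 in U = 929.5 kg/h.
monomer in C: m_A = 1690×0.912 + (1−0.160)·(1−0.422)·m_A, so m_A = 1541.3/0.5145 = 2995.8 kg/h.
C = 2995.8 + 929.5 = 3925.3 kg/h.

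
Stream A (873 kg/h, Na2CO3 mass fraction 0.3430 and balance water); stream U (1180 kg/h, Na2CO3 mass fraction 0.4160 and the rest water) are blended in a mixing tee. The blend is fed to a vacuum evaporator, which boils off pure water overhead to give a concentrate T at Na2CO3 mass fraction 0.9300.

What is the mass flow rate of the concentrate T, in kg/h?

849.8 kg/h

Na2CO3 entering = 873×0.343 + 1180×0.416 = 790.32 kg/h.
All Na2CO3 reports to T, so T = 790.32/0.930 = 849.81 kg/h.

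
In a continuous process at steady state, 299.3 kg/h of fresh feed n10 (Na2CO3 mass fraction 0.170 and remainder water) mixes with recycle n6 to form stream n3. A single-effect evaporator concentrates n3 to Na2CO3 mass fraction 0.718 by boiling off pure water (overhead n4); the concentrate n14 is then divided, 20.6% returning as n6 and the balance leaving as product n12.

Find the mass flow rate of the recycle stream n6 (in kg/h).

18.39 kg/h

Overall Na2CO3 balance (none leaves overhead): Na2CO3 in fresh feed = Na2CO3 in product, i.e. 299.3×0.170 = (1−0.206)·n14·0.718.
n14 = 50.881/(0.718×0.794) = 89.251 kg/h.
Recycle n6 = 0.206×89.251 = 18.386 kg/h.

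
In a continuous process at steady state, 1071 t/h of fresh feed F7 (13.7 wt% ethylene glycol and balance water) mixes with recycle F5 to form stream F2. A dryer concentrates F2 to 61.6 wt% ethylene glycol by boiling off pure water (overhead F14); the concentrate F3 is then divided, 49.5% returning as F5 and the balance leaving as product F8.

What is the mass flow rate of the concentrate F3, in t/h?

Overall ethylene glycol balance (none leaves overhead): ethylene glycol in fresh feed = ethylene glycol in product, i.e. 1071×0.137 = (1−0.495)·F3·0.616.
F3 = 146.73/(0.616×0.505) = 471.67 t/h.

471.7 t/h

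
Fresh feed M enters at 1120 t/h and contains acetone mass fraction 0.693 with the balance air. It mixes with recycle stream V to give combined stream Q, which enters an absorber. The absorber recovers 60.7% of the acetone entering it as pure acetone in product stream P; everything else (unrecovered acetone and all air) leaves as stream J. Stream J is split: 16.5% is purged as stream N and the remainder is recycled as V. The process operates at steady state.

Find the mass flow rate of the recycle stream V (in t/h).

2119 t/h

air enters only via M and leaves only via the purge: 1120×0.307 = 0.165×(air in J), and the absorber passes all air, so air in Q = air in J = 2083.9 t/h.
acetone in Q: m_A = 1120×0.693 + (1−0.165)·(1−0.607)·m_A, so m_A = 776.16/0.6718 = 1155.3 t/h.
J = (1−0.607)×1155.3 + 2083.9 = 2537.9 t/h.
Recycle V = (1−0.165)×2537.9 = 2119.1 t/h.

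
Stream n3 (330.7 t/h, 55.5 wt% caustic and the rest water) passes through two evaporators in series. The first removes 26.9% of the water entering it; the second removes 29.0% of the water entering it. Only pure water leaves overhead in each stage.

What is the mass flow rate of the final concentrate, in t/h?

water in feed = 330.7×0.445 = 147.16 t/h.
After stage 1: water left = (1−0.269)×147.16 = 107.58; stream total = 291.11 t/h.
After stage 2: water left = (1−0.290)×107.58 = 76.378; final concentrate = 259.92 t/h.

259.9 t/h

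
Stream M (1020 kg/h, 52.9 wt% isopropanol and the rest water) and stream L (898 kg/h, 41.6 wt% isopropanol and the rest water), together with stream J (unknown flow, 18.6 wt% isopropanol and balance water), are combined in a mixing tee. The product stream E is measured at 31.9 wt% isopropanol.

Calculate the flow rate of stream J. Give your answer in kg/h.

2265 kg/h

Let J be the unknown flow. Total out = 1918 + J.
isopropanol balance: 913.15 + 0.186·J = 0.319·(1918 + J)
(0.186 − 0.319)·J = 0.319×1918 − 913.15 = -301.31
J = -301.31 / -0.133 = 2265.5 kg/h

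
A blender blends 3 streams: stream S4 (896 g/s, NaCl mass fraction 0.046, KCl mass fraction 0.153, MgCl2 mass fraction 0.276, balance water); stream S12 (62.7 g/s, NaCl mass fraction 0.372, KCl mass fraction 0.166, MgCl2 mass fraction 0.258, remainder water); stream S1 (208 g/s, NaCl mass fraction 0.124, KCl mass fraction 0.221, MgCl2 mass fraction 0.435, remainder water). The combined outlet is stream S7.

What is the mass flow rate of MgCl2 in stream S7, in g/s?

MgCl2 out = MgCl2 in = 896×0.276 + 62.7×0.258 + 208×0.435 = 353.95 g/s.

354 g/s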